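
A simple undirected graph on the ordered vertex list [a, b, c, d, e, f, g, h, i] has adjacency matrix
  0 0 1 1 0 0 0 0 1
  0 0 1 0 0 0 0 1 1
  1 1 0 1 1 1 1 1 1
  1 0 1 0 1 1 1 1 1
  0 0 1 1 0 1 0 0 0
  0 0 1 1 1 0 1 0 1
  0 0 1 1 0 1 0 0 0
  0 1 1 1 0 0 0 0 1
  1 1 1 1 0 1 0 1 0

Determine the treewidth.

A width-3 tree decomposition is:
Bags: B1 = {c, d, f, g}  B2 = {c, d, f, i}  B3 = {c, d, h, i}  B4 = {c, d, e, f}  B5 = {a, c, d, i}  B6 = {b, c, h, i}
Tree: B1–B2, B2–B3, B1–B4, B2–B5, B3–B6
The largest bag has 4 vertices, giving width 3; this decomposition certifies tw(G) ≤ 3. On the other hand G contains the 4-clique {a, c, d, i}. A clique must lie in a single bag of any decomposition, so no decomposition can have width below 3. Hence tw(G) = 3 exactly.

3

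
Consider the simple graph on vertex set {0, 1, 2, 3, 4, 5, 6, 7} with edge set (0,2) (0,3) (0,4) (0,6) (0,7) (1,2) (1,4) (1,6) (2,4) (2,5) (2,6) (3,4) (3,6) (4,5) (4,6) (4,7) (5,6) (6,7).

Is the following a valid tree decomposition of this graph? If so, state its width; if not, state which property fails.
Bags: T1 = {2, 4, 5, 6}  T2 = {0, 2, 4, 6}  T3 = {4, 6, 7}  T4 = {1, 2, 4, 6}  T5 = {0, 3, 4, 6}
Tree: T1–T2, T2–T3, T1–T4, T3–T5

A tree decomposition must satisfy three properties: every vertex lies in some bag; for every edge, both endpoints lie together in some bag; and for every vertex, the bags containing it form a connected subtree. Here edge (0,7) lies in no bag, so the decomposition is invalid.

No — edge (0,7) lies in no bag.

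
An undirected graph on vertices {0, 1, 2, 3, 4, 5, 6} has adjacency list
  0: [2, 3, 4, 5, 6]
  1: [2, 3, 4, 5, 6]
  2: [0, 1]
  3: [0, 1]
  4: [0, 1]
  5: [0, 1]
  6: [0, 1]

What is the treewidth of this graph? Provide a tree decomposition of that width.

The largest bag has 3 vertices, giving width 2; this decomposition certifies tw(G) ≤ 2. Since 0–5–1–4–0 is a cycle in G, G is not acyclic. Forests are exactly the graphs of treewidth ≤ 1, so tw(G) ≥ 2. Therefore the treewidth is 2.

Treewidth 2.
One optimal decomposition is:
Bags: B1 = {0, 1, 5}  B2 = {0, 1, 4}  B3 = {0, 1, 3}  B4 = {0, 1, 2}  B5 = {0, 1, 6}
Tree: B1–B2, B2–B3, B3–B4, B4–B5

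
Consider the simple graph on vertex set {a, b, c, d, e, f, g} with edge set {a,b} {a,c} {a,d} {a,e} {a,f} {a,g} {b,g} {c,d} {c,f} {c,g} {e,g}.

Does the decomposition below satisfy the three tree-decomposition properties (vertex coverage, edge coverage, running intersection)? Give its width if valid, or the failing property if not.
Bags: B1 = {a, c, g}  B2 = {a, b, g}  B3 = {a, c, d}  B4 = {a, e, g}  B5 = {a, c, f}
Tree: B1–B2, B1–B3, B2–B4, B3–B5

Yes; width 2.

Checking the three conditions: (i) the bags cover all of {a, b, c, d, e, f, g}; (ii) for each edge, some bag contains both endpoints; (iii) the bags containing any fixed vertex form a subtree. All hold, so the decomposition is valid with width 3 − 1 = 2.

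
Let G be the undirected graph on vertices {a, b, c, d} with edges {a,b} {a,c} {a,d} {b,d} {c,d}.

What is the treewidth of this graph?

2

A width-2 tree decomposition is:
Bags: B1 = {a, c, d}  B2 = {a, b, d}
Tree: B1–B2
The largest bag has 3 vertices, giving width 2; this decomposition certifies tw(G) ≤ 2. Conversely, {a, c, d} is a clique of size 3, and the vertices of any clique must share a bag in every tree decomposition; so some bag has ≥ 3 vertices and tw(G) ≥ 2. Therefore the treewidth is 2.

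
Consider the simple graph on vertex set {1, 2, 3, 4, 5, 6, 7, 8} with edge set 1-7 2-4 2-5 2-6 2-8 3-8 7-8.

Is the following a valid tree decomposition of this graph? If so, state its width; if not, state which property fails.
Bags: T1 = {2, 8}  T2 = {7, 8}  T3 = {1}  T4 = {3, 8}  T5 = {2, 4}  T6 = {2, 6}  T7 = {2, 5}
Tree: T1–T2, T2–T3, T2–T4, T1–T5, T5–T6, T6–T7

No — edge (7,1) lies in no bag.

A tree decomposition must satisfy three properties: every vertex lies in some bag; for every edge, both endpoints lie together in some bag; and for every vertex, the bags containing it form a connected subtree. Here edge (7,1) lies in no bag, so the decomposition is invalid.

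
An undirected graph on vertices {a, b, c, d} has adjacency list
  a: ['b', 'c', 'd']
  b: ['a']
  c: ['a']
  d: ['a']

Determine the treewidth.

A width-1 tree decomposition is:
Bags: B1 = {a, b}  B2 = {a, d}  B3 = {a, c}
Tree: B1–B2, B2–B3
Every bag has size at most 2, so the width is 2 − 1 = 1 and tw(G) ≤ 1. Any graph with an edge has treewidth ≥ 1, and G has the edge b–a. Combining the bounds, tw(G) = 1.

1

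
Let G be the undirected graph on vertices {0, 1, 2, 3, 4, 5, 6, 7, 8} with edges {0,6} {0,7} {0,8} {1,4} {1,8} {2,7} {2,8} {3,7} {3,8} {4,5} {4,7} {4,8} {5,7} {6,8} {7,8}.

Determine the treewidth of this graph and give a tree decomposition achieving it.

Treewidth 2.
One optimal decomposition is:
Bags: B1 = {0, 7, 8}  B2 = {4, 7, 8}  B3 = {3, 7, 8}  B4 = {4, 5, 7}  B5 = {1, 4, 8}  B6 = {2, 7, 8}  B7 = {0, 6, 8}
Tree: B1–B2, B1–B3, B2–B4, B2–B5, B1–B6, B1–B7

Each bag holds 3 vertices, so the decomposition has width 2, which upper-bounds the treewidth. Conversely, {1, 4, 8} is a clique of size 3, and the vertices of any clique must share a bag in every tree decomposition; so some bag has ≥ 3 vertices and tw(G) ≥ 2. Hence tw(G) = 2 exactly.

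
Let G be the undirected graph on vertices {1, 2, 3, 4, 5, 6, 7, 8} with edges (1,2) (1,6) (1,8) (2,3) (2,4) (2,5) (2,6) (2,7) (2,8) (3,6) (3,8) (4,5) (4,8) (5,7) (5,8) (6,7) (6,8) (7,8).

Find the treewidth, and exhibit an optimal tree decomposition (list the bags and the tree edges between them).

Treewidth 3.
One optimal decomposition is:
Bags: B1 = {1, 2, 6, 8}  B2 = {2, 6, 7, 8}  B3 = {2, 5, 7, 8}  B4 = {2, 3, 6, 8}  B5 = {2, 4, 5, 8}
Tree: B1–B2, B2–B3, B2–B4, B3–B5

The largest bag has 4 vertices, giving width 3; this decomposition certifies tw(G) ≤ 3. For the lower bound, the 4 vertices {2, 4, 5, 8} are pairwise adjacent, and any tree decomposition puts a clique entirely inside one bag — forcing width ≥ 3. The upper and lower bounds meet at 3, so that is the treewidth.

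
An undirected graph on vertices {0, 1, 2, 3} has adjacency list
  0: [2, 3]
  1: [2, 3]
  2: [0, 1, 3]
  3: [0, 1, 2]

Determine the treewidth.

2

A width-2 tree decomposition is:
Bags: B1 = {1, 2, 3}  B2 = {0, 2, 3}
Tree: B1–B2
Each bag holds 3 vertices, so the decomposition has width 2, which upper-bounds the treewidth. On the other hand G contains the 3-clique {0, 2, 3}. A clique must lie in a single bag of any decomposition, so no decomposition can have width below 2. Therefore the treewidth is 2.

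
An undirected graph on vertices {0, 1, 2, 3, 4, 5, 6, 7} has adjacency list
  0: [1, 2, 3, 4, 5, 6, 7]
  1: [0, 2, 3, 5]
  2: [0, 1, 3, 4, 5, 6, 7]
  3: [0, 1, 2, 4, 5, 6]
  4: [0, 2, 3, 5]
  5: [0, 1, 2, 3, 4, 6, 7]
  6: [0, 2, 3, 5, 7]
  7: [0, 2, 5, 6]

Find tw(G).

4

A width-4 tree decomposition is:
Bags: B1 = {0, 2, 3, 5, 6}  B2 = {0, 2, 5, 6, 7}  B3 = {0, 1, 2, 3, 5}  B4 = {0, 2, 3, 4, 5}
Tree: B1–B2, B1–B3, B1–B4
Each bag holds 5 vertices, so the decomposition has width 4, which upper-bounds the treewidth. For the lower bound, the 5 vertices {0, 1, 2, 3, 5} are pairwise adjacent, and any tree decomposition puts a clique entirely inside one bag — forcing width ≥ 4. Combining the bounds, tw(G) = 4.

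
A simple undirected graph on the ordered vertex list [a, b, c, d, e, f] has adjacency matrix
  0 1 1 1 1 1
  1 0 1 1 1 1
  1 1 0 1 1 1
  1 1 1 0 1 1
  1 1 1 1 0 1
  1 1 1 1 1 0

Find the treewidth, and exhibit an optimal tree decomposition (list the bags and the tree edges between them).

A single bag containing all 6 vertices is trivially a valid decomposition of width 5. For the lower bound, the 6 vertices {a, b, c, d, e, f} are pairwise adjacent, and any tree decomposition puts a clique entirely inside one bag — forcing width ≥ 5. The upper and lower bounds meet at 5, so that is the treewidth.

Treewidth 5.
One optimal decomposition is:
Bags: B1 = {a, b, c, d, e, f}
Tree: (single bag)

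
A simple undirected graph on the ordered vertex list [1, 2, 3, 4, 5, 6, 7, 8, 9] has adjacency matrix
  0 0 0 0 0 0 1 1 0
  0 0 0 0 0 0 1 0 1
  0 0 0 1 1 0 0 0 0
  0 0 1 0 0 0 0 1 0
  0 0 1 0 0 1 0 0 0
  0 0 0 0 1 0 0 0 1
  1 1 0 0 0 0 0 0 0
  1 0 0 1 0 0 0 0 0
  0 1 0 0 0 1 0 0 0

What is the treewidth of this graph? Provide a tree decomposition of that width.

Treewidth 2.
Bags: B1 = {1, 4, 8}  B2 = {1, 4, 7}  B3 = {2, 4, 7}  B4 = {2, 4, 9}  B5 = {4, 6, 9}  B6 = {4, 5, 6}  B7 = {3, 4, 5}
Tree: B1–B2, B2–B3, B3–B4, B4–B5, B5–B6, B6–B7

Each bag holds 3 vertices, so the decomposition has width 2, which upper-bounds the treewidth. For the lower bound, G contains the cycle 4–8–1–7–2–9–6–5–3–4, so G is not a forest; only forests have treewidth ≤ 1, hence tw(G) ≥ 2. Combining the bounds, tw(G) = 2.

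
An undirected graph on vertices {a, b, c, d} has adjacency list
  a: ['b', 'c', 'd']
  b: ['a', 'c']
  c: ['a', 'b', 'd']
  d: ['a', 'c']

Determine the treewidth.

2

A width-2 tree decomposition is:
Bags: B1 = {a, b, c}  B2 = {a, c, d}
Tree: B1–B2
The largest bag has 3 vertices, giving width 2; this decomposition certifies tw(G) ≤ 2. Conversely, {a, c, d} is a clique of size 3, and the vertices of any clique must share a bag in every tree decomposition; so some bag has ≥ 3 vertices and tw(G) ≥ 2. The upper and lower bounds meet at 2, so that is the treewidth.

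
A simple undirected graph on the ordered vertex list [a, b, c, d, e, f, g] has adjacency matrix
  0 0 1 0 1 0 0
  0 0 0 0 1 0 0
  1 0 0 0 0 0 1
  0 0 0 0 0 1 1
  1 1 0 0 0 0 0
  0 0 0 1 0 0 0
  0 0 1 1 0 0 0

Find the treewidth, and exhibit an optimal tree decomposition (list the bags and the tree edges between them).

Treewidth 1.
Bags: B1 = {d, f}  B2 = {d, g}  B3 = {c, g}  B4 = {a, c}  B5 = {a, e}  B6 = {b, e}
Tree: B1–B2, B2–B3, B3–B4, B4–B5, B5–B6

Each bag holds 2 vertices, so the decomposition has width 1, which upper-bounds the treewidth. Since G has at least one edge (e.g. f–d), it is not an edgeless graph, so tw(G) ≥ 1. Therefore the treewidth is 1.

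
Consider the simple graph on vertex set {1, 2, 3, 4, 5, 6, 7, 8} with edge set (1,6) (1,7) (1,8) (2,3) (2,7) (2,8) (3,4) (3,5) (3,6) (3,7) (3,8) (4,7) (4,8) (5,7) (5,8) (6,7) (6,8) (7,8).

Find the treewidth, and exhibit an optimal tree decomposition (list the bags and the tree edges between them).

Treewidth 3.
One such decomposition:
Bags: B1 = {3, 6, 7, 8}  B2 = {1, 6, 7, 8}  B3 = {2, 3, 7, 8}  B4 = {3, 4, 7, 8}  B5 = {3, 5, 7, 8}
Tree: B1–B2, B1–B3, B1–B4, B4–B5

Each bag holds 4 vertices, so the decomposition has width 3, which upper-bounds the treewidth. For the lower bound, the 4 vertices {1, 6, 7, 8} are pairwise adjacent, and any tree decomposition puts a clique entirely inside one bag — forcing width ≥ 3. The upper and lower bounds meet at 3, so that is the treewidth.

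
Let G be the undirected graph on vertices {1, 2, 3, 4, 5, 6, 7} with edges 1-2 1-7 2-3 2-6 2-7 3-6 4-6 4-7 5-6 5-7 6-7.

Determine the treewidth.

A width-2 tree decomposition is:
Bags: B1 = {2, 3, 6}  B2 = {2, 6, 7}  B3 = {1, 2, 7}  B4 = {5, 6, 7}  B5 = {4, 6, 7}
Tree: B1–B2, B2–B3, B2–B4, B2–B5
The largest bag has 3 vertices, giving width 2; this decomposition certifies tw(G) ≤ 2. Conversely, {1, 2, 7} is a clique of size 3, and the vertices of any clique must share a bag in every tree decomposition; so some bag has ≥ 3 vertices and tw(G) ≥ 2. Therefore the treewidth is 2.

2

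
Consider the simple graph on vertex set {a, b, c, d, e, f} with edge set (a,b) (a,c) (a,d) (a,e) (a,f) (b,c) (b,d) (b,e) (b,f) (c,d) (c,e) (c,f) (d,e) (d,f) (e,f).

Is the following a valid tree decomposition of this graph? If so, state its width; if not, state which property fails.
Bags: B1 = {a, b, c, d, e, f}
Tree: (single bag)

Yes; width 5.

Checking the three conditions: (i) the bags cover all of {a, b, c, d, e, f}; (ii) for each edge, some bag contains both endpoints; (iii) the bags containing any fixed vertex form a subtree. All hold, so the decomposition is valid with width 6 − 1 = 5.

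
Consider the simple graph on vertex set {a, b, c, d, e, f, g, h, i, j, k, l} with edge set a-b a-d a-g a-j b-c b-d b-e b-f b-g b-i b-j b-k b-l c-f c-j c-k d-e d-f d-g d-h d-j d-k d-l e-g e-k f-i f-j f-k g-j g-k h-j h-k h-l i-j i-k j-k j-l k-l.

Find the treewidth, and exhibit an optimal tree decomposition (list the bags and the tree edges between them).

Every bag has size at most 5, so the width is 5 − 1 = 4 and tw(G) ≤ 4. Conversely, {a, b, d, g, j} is a clique of size 5, and the vertices of any clique must share a bag in every tree decomposition; so some bag has ≥ 5 vertices and tw(G) ≥ 4. Therefore the treewidth is 4.

Treewidth 4.
One such decomposition:
Bags: B1 = {b, d, j, k, l}  B2 = {b, d, g, j, k}  B3 = {d, h, j, k, l}  B4 = {b, d, f, j, k}  B5 = {b, d, e, g, k}  B6 = {b, c, f, j, k}  B7 = {a, b, d, g, j}  B8 = {b, f, i, j, k}
Tree: B1–B2, B1–B3, B2–B4, B2–B5, B4–B6, B2–B7, B6–B8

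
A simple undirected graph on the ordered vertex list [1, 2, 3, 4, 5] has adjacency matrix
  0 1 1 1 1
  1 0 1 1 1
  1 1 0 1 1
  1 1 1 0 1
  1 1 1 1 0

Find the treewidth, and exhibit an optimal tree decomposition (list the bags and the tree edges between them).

Treewidth 4.
Bags: B1 = {1, 2, 3, 4, 5}
Tree: (single bag)

A single bag containing all 5 vertices is trivially a valid decomposition of width 4. On the other hand G contains the 5-clique {1, 2, 3, 4, 5}. A clique must lie in a single bag of any decomposition, so no decomposition can have width below 4. The upper and lower bounds meet at 4, so that is the treewidth.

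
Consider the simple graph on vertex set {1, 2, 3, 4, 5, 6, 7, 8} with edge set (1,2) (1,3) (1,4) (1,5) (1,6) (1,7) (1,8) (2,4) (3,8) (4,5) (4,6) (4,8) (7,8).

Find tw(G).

2

A width-2 tree decomposition is:
Bags: B1 = {1, 4, 8}  B2 = {1, 4, 6}  B3 = {1, 3, 8}  B4 = {1, 7, 8}  B5 = {1, 2, 4}  B6 = {1, 4, 5}
Tree: B1–B2, B1–B3, B1–B4, B2–B5, B5–B6
Each bag holds 3 vertices, so the decomposition has width 2, which upper-bounds the treewidth. Conversely, {1, 3, 8} is a clique of size 3, and the vertices of any clique must share a bag in every tree decomposition; so some bag has ≥ 3 vertices and tw(G) ≥ 2. Hence tw(G) = 2 exactly.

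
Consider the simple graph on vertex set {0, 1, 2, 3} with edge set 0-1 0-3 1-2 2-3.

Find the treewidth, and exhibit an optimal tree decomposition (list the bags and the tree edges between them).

Treewidth 2.
Bags: B1 = {0, 1, 2}  B2 = {0, 2, 3}
Tree: B1–B2

Each bag holds 3 vertices, so the decomposition has width 2, which upper-bounds the treewidth. For the lower bound, G contains the cycle 0–1–2–3–0, so G is not a forest; only forests have treewidth ≤ 1, hence tw(G) ≥ 2. Hence tw(G) = 2 exactly.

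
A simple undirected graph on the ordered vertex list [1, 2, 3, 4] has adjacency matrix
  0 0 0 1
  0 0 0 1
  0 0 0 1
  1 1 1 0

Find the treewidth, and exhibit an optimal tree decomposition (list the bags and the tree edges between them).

Each bag holds 2 vertices, so the decomposition has width 1, which upper-bounds the treewidth. G has an edge, so its treewidth is at least 1. The upper and lower bounds meet at 1, so that is the treewidth.

Treewidth 1.
Bags: B1 = {1, 4}  B2 = {2, 4}  B3 = {3, 4}
Tree: B1–B2, B1–B3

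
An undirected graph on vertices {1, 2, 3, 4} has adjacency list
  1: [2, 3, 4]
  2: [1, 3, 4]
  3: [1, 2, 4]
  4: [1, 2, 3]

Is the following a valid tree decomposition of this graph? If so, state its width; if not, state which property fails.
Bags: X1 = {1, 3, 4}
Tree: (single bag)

No — vertex 2 appears in no bag.

A tree decomposition must satisfy three properties: every vertex lies in some bag; for every edge, both endpoints lie together in some bag; and for every vertex, the bags containing it form a connected subtree. Here vertex 2 appears in no bag, so the decomposition is invalid.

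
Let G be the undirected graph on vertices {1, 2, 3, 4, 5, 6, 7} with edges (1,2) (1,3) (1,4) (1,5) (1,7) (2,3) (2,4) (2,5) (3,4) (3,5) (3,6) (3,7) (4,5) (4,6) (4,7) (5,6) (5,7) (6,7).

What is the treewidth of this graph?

A width-4 tree decomposition is:
Bags: B1 = {3, 4, 5, 6, 7}  B2 = {1, 3, 4, 5, 7}  B3 = {1, 2, 3, 4, 5}
Tree: B1–B2, B2–B3
Every bag has size at most 5, so the width is 5 − 1 = 4 and tw(G) ≤ 4. On the other hand G contains the 5-clique {1, 2, 3, 4, 5}. A clique must lie in a single bag of any decomposition, so no decomposition can have width below 4. Combining the bounds, tw(G) = 4.

4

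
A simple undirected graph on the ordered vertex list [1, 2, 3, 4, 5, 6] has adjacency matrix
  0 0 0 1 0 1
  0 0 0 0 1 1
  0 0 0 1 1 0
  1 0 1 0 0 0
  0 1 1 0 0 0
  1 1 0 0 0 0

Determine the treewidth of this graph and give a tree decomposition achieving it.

Treewidth 2.
One optimal decomposition is:
Bags: B1 = {2, 5, 6}  B2 = {3, 5, 6}  B3 = {3, 4, 6}  B4 = {1, 4, 6}
Tree: B1–B2, B2–B3, B3–B4

The largest bag has 3 vertices, giving width 2; this decomposition certifies tw(G) ≤ 2. The edges 6–2–5–3–4–1–6 form a cycle, so G is not a tree and its treewidth is at least 2. The upper and lower bounds meet at 2, so that is the treewidth.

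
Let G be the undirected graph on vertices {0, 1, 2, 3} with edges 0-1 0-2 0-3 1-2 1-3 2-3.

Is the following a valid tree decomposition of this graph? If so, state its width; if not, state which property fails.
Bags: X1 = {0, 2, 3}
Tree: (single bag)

A tree decomposition must satisfy three properties: every vertex lies in some bag; for every edge, both endpoints lie together in some bag; and for every vertex, the bags containing it form a connected subtree. Here vertex 1 appears in no bag, so the decomposition is invalid.

No — vertex 1 appears in no bag.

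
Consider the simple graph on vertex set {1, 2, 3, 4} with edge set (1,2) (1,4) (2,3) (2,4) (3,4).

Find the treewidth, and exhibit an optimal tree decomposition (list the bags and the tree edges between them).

Treewidth 2.
Bags: B1 = {2, 3, 4}  B2 = {1, 2, 4}
Tree: B1–B2

The largest bag has 3 vertices, giving width 2; this decomposition certifies tw(G) ≤ 2. Conversely, {1, 2, 4} is a clique of size 3, and the vertices of any clique must share a bag in every tree decomposition; so some bag has ≥ 3 vertices and tw(G) ≥ 2. Combining the bounds, tw(G) = 2.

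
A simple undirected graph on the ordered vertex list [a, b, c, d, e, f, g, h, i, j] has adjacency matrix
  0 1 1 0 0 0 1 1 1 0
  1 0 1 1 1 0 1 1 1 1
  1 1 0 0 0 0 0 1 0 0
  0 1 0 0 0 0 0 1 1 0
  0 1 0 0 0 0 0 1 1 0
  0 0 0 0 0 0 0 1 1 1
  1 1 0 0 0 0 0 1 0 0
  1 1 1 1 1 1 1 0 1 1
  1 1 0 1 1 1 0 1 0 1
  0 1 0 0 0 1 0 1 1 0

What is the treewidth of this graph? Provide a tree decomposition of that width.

Treewidth 3.
One optimal decomposition is:
Bags: B1 = {f, h, i, j}  B2 = {b, h, i, j}  B3 = {b, d, h, i}  B4 = {b, e, h, i}  B5 = {a, b, h, i}  B6 = {a, b, g, h}  B7 = {a, b, c, h}
Tree: B1–B2, B2–B3, B2–B4, B3–B5, B5–B6, B6–B7

Every bag has size at most 4, so the width is 4 − 1 = 3 and tw(G) ≤ 3. On the other hand G contains the 4-clique {f, h, i, j}. A clique must lie in a single bag of any decomposition, so no decomposition can have width below 3. Hence tw(G) = 3 exactly.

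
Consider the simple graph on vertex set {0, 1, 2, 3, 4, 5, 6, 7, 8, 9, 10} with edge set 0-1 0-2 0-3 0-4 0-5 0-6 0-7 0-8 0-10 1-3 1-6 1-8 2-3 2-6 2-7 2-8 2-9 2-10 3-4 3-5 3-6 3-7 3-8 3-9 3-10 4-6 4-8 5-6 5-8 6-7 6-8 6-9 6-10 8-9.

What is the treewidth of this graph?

4

A width-4 tree decomposition is:
Bags: B1 = {0, 2, 3, 6, 10}  B2 = {0, 2, 3, 6, 8}  B3 = {0, 3, 5, 6, 8}  B4 = {2, 3, 6, 8, 9}  B5 = {0, 1, 3, 6, 8}  B6 = {0, 2, 3, 6, 7}  B7 = {0, 3, 4, 6, 8}
Tree: B1–B2, B2–B3, B2–B4, B3–B5, B1–B6, B2–B7
Each bag holds 5 vertices, so the decomposition has width 4, which upper-bounds the treewidth. Conversely, {0, 1, 3, 6, 8} is a clique of size 5, and the vertices of any clique must share a bag in every tree decomposition; so some bag has ≥ 5 vertices and tw(G) ≥ 4. The upper and lower bounds meet at 4, so that is the treewidth.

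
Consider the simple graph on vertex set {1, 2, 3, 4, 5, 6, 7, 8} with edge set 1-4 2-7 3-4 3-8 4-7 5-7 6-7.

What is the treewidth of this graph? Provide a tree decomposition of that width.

Treewidth 1.
One optimal decomposition is:
Bags: B1 = {2, 7}  B2 = {5, 7}  B3 = {4, 7}  B4 = {6, 7}  B5 = {3, 4}  B6 = {1, 4}  B7 = {3, 8}
Tree: B1–B2, B2–B3, B1–B4, B3–B5, B5–B6, B5–B7

The largest bag has 2 vertices, giving width 1; this decomposition certifies tw(G) ≤ 1. Since G has at least one edge (e.g. 7–2), it is not an edgeless graph, so tw(G) ≥ 1. Hence tw(G) = 1 exactly.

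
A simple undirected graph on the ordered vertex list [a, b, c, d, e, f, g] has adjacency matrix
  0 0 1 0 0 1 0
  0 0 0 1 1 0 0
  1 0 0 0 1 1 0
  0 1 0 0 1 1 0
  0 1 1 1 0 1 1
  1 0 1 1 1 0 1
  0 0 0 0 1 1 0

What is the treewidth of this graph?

A width-2 tree decomposition is:
Bags: B1 = {d, e, f}  B2 = {c, e, f}  B3 = {a, c, f}  B4 = {b, d, e}  B5 = {e, f, g}
Tree: B1–B2, B2–B3, B1–B4, B1–B5
Every bag has size at most 3, so the width is 3 − 1 = 2 and tw(G) ≤ 2. On the other hand G contains the 3-clique {d, e, f}. A clique must lie in a single bag of any decomposition, so no decomposition can have width below 2. Therefore the treewidth is 2.

2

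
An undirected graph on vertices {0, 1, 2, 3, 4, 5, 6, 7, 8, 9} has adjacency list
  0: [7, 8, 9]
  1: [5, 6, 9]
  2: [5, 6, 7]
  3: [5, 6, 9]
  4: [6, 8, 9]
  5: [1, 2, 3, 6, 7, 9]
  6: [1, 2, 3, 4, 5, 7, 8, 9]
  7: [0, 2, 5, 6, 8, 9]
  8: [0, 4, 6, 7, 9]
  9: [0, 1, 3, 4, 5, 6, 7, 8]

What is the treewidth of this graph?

A width-3 tree decomposition is:
Bags: B1 = {5, 6, 7, 9}  B2 = {1, 5, 6, 9}  B3 = {6, 7, 8, 9}  B4 = {3, 5, 6, 9}  B5 = {2, 5, 6, 7}  B6 = {0, 7, 8, 9}  B7 = {4, 6, 8, 9}
Tree: B1–B2, B1–B3, B2–B4, B1–B5, B3–B6, B3–B7
Every bag has size at most 4, so the width is 4 − 1 = 3 and tw(G) ≤ 3. Conversely, {0, 7, 8, 9} is a clique of size 4, and the vertices of any clique must share a bag in every tree decomposition; so some bag has ≥ 4 vertices and tw(G) ≥ 3. The upper and lower bounds meet at 3, so that is the treewidth.

3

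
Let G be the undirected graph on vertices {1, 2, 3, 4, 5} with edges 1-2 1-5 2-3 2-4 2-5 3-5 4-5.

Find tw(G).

2

A width-2 tree decomposition is:
Bags: B1 = {1, 2, 5}  B2 = {2, 3, 5}  B3 = {2, 4, 5}
Tree: B1–B2, B2–B3
Every bag has size at most 3, so the width is 3 − 1 = 2 and tw(G) ≤ 2. Conversely, {1, 2, 5} is a clique of size 3, and the vertices of any clique must share a bag in every tree decomposition; so some bag has ≥ 3 vertices and tw(G) ≥ 2. The upper and lower bounds meet at 2, so that is the treewidth.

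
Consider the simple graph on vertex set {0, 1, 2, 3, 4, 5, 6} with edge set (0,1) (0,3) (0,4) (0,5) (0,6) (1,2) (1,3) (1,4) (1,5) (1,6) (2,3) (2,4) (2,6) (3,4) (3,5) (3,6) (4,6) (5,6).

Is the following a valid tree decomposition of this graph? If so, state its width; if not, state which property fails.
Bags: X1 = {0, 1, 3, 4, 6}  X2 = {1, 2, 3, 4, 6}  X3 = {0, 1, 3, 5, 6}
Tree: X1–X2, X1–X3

Yes; width 4.

Checking the three conditions: (i) the bags cover all of {0, 1, 2, 3, 4, 5, 6}; (ii) for each edge, some bag contains both endpoints; (iii) the bags containing any fixed vertex form a subtree. All hold, so the decomposition is valid with width 5 − 1 = 4.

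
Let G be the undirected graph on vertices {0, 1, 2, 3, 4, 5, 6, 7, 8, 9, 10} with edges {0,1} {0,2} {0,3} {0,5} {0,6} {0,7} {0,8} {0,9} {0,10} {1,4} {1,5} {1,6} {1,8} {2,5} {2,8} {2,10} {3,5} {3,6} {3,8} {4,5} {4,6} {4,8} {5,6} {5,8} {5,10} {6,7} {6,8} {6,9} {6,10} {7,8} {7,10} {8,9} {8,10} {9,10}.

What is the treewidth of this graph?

A width-4 tree decomposition is:
Bags: B1 = {0, 1, 5, 6, 8}  B2 = {0, 3, 5, 6, 8}  B3 = {0, 5, 6, 8, 10}  B4 = {0, 6, 8, 9, 10}  B5 = {0, 2, 5, 8, 10}  B6 = {0, 6, 7, 8, 10}  B7 = {1, 4, 5, 6, 8}
Tree: B1–B2, B1–B3, B3–B4, B3–B5, B4–B6, B1–B7
Every bag has size at most 5, so the width is 5 − 1 = 4 and tw(G) ≤ 4. On the other hand G contains the 5-clique {0, 2, 5, 8, 10}. A clique must lie in a single bag of any decomposition, so no decomposition can have width below 4. Hence tw(G) = 4 exactly.

4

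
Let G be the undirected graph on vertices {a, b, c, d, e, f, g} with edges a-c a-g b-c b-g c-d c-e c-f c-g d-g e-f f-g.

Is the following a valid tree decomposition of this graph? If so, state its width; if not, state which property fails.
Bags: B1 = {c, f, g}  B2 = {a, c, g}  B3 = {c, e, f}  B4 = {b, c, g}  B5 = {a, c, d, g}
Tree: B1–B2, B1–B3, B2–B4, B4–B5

A tree decomposition must satisfy three properties: every vertex lies in some bag; for every edge, both endpoints lie together in some bag; and for every vertex, the bags containing it form a connected subtree. Here bags containing vertex a are not connected in the tree, so the decomposition is invalid.

No — bags containing vertex a are not connected in the tree.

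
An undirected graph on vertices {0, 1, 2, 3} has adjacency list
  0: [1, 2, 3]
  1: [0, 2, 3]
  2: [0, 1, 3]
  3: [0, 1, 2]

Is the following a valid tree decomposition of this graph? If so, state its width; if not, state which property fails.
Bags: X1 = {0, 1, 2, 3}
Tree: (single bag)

Yes; width 3.

Vertex coverage: the bags together contain {0, 1, 2, 3}, the full vertex set. Edge coverage: each edge of G has both endpoints in at least one bag. Running intersection: for every vertex, the bags containing it form a connected subtree. All three properties hold, so this is a valid tree decomposition of width max|bag| − 1 = 3, and hence tw(G) ≤ 3.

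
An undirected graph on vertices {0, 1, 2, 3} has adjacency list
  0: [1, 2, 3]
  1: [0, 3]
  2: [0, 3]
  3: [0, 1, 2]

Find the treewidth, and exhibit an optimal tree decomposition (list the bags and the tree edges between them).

Each bag holds 3 vertices, so the decomposition has width 2, which upper-bounds the treewidth. For the lower bound, the 3 vertices {0, 1, 3} are pairwise adjacent, and any tree decomposition puts a clique entirely inside one bag — forcing width ≥ 2. Combining the bounds, tw(G) = 2.

Treewidth 2.
One optimal decomposition is:
Bags: B1 = {0, 1, 3}  B2 = {0, 2, 3}
Tree: B1–B2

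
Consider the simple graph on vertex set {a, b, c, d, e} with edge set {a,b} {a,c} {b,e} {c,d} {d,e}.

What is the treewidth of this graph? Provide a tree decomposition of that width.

The largest bag has 3 vertices, giving width 2; this decomposition certifies tw(G) ≤ 2. The edges e–b–a–c–d–e form a cycle, so G is not a tree and its treewidth is at least 2. Hence tw(G) = 2 exactly.

Treewidth 2.
Bags: B1 = {a, b, e}  B2 = {a, c, e}  B3 = {c, d, e}
Tree: B1–B2, B2–B3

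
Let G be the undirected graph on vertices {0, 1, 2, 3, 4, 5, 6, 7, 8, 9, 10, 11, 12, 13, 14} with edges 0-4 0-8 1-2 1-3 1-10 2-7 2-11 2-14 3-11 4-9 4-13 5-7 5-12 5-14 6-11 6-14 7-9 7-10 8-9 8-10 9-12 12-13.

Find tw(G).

3

A width-3 tree decomposition is:
Bags: B1 = {1, 3, 6, 11}  B2 = {1, 2, 6, 11}  B3 = {1, 2, 6, 14}  B4 = {1, 2, 10, 14}  B5 = {2, 7, 10, 14}  B6 = {5, 7, 10, 14}  B7 = {5, 7, 8, 10}  B8 = {5, 7, 8, 9}  B9 = {5, 8, 9, 12}  B10 = {0, 8, 9, 12}  B11 = {0, 4, 9, 12}  B12 = {0, 4, 12, 13}
Tree: B1–B2, B2–B3, B3–B4, B4–B5, B5–B6, B6–B7, B7–B8, B8–B9, B9–B10, B10–B11, B11–B12
Each bag holds 4 vertices, so the decomposition has width 3, which upper-bounds the treewidth. For the lower bound: the 4 vertex sets {3,6,11}, {1}, {2}, {5,7,10,14} are disjoint, each induces a connected subgraph, and every pair is joined by at least one edge of G. Contracting each set to a single vertex therefore yields K_{4} as a minor, and since treewidth is minor-monotone, tw(G) ≥ tw(K_{4}) = 3. The upper and lower bounds meet at 3, so that is the treewidth.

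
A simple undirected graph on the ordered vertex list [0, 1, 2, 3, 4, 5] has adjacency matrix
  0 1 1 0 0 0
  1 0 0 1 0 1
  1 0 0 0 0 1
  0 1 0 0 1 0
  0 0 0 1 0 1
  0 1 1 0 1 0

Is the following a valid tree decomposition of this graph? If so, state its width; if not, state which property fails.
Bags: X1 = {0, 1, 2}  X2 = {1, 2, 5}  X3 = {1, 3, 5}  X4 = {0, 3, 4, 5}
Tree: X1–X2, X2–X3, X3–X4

No — bags containing vertex 0 are not connected in the tree.

A tree decomposition must satisfy three properties: every vertex lies in some bag; for every edge, both endpoints lie together in some bag; and for every vertex, the bags containing it form a connected subtree. Here bags containing vertex 0 are not connected in the tree, so the decomposition is invalid.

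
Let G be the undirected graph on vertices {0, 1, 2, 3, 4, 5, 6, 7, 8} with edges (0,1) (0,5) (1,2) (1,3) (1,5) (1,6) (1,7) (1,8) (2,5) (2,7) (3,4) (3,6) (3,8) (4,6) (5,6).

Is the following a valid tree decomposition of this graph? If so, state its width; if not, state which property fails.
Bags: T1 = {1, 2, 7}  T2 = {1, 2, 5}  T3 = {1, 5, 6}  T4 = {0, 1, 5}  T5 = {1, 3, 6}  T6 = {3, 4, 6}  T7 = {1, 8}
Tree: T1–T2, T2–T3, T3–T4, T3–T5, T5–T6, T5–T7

No — edge (3,8) lies in no bag.

A tree decomposition must satisfy three properties: every vertex lies in some bag; for every edge, both endpoints lie together in some bag; and for every vertex, the bags containing it form a connected subtree. Here edge (3,8) lies in no bag, so the decomposition is invalid.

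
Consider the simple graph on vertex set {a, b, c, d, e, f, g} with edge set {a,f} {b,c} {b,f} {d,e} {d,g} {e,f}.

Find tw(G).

1

A width-1 tree decomposition is:
Bags: B1 = {e, f}  B2 = {b, f}  B3 = {d, e}  B4 = {d, g}  B5 = {a, f}  B6 = {b, c}
Tree: B1–B2, B1–B3, B3–B4, B1–B5, B2–B6
Every bag has size at most 2, so the width is 2 − 1 = 1 and tw(G) ≤ 1. Any graph with an edge has treewidth ≥ 1, and G has the edge e–f. Hence tw(G) = 1 exactly.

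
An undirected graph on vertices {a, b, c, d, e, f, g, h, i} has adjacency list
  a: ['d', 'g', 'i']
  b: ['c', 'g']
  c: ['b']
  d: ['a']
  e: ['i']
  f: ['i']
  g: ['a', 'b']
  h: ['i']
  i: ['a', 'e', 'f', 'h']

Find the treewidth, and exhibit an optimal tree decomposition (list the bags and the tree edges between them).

The largest bag has 2 vertices, giving width 1; this decomposition certifies tw(G) ≤ 1. Any graph with an edge has treewidth ≥ 1, and G has the edge i–a. Hence tw(G) = 1 exactly.

Treewidth 1.
One optimal decomposition is:
Bags: B1 = {a, i}  B2 = {e, i}  B3 = {h, i}  B4 = {f, i}  B5 = {a, d}  B6 = {a, g}  B7 = {b, g}  B8 = {b, c}
Tree: B1–B2, B1–B3, B2–B4, B1–B5, B5–B6, B6–B7, B7–B8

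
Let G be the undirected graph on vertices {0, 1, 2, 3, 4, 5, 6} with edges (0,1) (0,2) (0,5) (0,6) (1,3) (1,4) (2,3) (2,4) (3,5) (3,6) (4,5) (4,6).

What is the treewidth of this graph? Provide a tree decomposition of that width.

Each bag holds 4 vertices, so the decomposition has width 3, which upper-bounds the treewidth. For the lower bound: the 4 vertex sets {2,3}, {0,5}, {4}, {1} are disjoint, each induces a connected subgraph, and every pair is joined by at least one edge of G. Contracting each set to a single vertex therefore yields K_{4} as a minor, and since treewidth is minor-monotone, tw(G) ≥ tw(K_{4}) = 3. Combining the bounds, tw(G) = 3.

Treewidth 3.
One such decomposition:
Bags: B1 = {0, 2, 3, 4}  B2 = {0, 3, 4, 5}  B3 = {0, 1, 3, 4}  B4 = {0, 3, 4, 6}
Tree: B1–B2, B2–B3, B3–B4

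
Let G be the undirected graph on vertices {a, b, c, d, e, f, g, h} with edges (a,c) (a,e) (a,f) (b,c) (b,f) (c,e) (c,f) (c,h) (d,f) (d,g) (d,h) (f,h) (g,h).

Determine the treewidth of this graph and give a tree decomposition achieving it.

Every bag has size at most 3, so the width is 3 − 1 = 2 and tw(G) ≤ 2. Conversely, {d, g, h} is a clique of size 3, and the vertices of any clique must share a bag in every tree decomposition; so some bag has ≥ 3 vertices and tw(G) ≥ 2. Hence tw(G) = 2 exactly.

Treewidth 2.
One optimal decomposition is:
Bags: B1 = {a, c, f}  B2 = {c, f, h}  B3 = {d, f, h}  B4 = {b, c, f}  B5 = {d, g, h}  B6 = {a, c, e}
Tree: B1–B2, B2–B3, B1–B4, B3–B5, B1–B6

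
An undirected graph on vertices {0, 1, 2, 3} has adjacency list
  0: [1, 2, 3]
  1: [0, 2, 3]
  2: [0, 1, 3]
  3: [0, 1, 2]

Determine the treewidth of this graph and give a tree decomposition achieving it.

Treewidth 3.
One optimal decomposition is:
Bags: B1 = {0, 1, 2, 3}
Tree: (single bag)

With just one bag of size 4, the width is 4 − 1 = 3, so tw(G) ≤ 3. For the lower bound, the 4 vertices {0, 1, 2, 3} are pairwise adjacent, and any tree decomposition puts a clique entirely inside one bag — forcing width ≥ 3. Therefore the treewidth is 3.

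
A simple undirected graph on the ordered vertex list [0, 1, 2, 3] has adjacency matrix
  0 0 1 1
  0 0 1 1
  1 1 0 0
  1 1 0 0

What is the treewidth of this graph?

A width-2 tree decomposition is:
Bags: B1 = {0, 1, 3}  B2 = {0, 1, 2}
Tree: B1–B2
Each bag holds 3 vertices, so the decomposition has width 2, which upper-bounds the treewidth. The edges 1–3–0–2–1 form a cycle, so G is not a tree and its treewidth is at least 2. Hence tw(G) = 2 exactly.

2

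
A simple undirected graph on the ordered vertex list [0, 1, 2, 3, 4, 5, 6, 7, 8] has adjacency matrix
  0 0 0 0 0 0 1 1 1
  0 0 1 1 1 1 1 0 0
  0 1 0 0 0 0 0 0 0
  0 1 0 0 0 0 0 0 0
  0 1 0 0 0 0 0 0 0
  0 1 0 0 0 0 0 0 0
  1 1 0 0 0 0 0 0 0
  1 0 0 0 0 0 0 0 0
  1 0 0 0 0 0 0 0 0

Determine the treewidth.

1

A width-1 tree decomposition is:
Bags: B1 = {1, 4}  B2 = {1, 5}  B3 = {1, 2}  B4 = {1, 3}  B5 = {1, 6}  B6 = {0, 6}  B7 = {0, 8}  B8 = {0, 7}
Tree: B1–B2, B1–B3, B3–B4, B4–B5, B5–B6, B6–B7, B7–B8
Every bag has size at most 2, so the width is 2 − 1 = 1 and tw(G) ≤ 1. G has an edge, so its treewidth is at least 1. Therefore the treewidth is 1.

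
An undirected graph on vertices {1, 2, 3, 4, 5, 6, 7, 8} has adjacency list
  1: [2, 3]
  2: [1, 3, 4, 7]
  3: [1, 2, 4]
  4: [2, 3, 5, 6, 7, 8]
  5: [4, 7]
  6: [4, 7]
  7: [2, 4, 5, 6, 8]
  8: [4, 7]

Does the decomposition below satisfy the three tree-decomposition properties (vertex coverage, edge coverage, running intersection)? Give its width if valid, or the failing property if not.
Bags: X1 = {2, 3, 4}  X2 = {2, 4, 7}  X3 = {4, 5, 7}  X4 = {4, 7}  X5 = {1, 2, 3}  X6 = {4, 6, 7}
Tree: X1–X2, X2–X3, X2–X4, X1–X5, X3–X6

No — vertex 8 appears in no bag.

A tree decomposition must satisfy three properties: every vertex lies in some bag; for every edge, both endpoints lie together in some bag; and for every vertex, the bags containing it form a connected subtree. Here vertex 8 appears in no bag, so the decomposition is invalid.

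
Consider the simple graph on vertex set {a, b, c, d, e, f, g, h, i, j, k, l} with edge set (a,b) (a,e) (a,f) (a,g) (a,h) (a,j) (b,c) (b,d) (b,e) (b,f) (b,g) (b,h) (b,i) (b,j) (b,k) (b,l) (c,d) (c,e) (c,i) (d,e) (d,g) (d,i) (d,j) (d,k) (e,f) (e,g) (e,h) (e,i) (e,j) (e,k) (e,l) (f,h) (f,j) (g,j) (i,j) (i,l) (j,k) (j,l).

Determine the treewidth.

A width-4 tree decomposition is:
Bags: B1 = {a, b, e, g, j}  B2 = {b, d, e, g, j}  B3 = {a, b, e, f, j}  B4 = {b, d, e, j, k}  B5 = {b, d, e, i, j}  B6 = {b, c, d, e, i}  B7 = {b, e, i, j, l}  B8 = {a, b, e, f, h}
Tree: B1–B2, B1–B3, B2–B4, B4–B5, B5–B6, B5–B7, B3–B8
Each bag holds 5 vertices, so the decomposition has width 4, which upper-bounds the treewidth. On the other hand G contains the 5-clique {b, d, e, g, j}. A clique must lie in a single bag of any decomposition, so no decomposition can have width below 4. Therefore the treewidth is 4.

4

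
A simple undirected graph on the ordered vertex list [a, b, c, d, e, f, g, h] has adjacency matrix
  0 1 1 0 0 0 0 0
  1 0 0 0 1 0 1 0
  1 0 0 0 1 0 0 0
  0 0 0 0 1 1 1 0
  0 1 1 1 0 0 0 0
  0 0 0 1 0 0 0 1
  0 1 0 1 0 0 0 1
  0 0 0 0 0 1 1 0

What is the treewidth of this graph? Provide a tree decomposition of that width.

Treewidth 2.
One such decomposition:
Bags: B1 = {f, g, h}  B2 = {d, f, g}  B3 = {b, d, g}  B4 = {b, d, e}  B5 = {a, b, e}  B6 = {a, c, e}
Tree: B1–B2, B2–B3, B3–B4, B4–B5, B5–B6

Every bag has size at most 3, so the width is 3 − 1 = 2 and tw(G) ≤ 2. For the lower bound, G contains the cycle h–f–d–g–h, so G is not a forest; only forests have treewidth ≤ 1, hence tw(G) ≥ 2. The upper and lower bounds meet at 2, so that is the treewidth.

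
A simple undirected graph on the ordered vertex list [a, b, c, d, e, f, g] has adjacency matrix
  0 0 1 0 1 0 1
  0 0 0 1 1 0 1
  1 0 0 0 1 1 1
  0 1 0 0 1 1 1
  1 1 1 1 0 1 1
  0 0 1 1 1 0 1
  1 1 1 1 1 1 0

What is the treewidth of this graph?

3

A width-3 tree decomposition is:
Bags: B1 = {d, e, f, g}  B2 = {c, e, f, g}  B3 = {a, c, e, g}  B4 = {b, d, e, g}
Tree: B1–B2, B2–B3, B1–B4
Every bag has size at most 4, so the width is 4 − 1 = 3 and tw(G) ≤ 3. Conversely, {d, e, f, g} is a clique of size 4, and the vertices of any clique must share a bag in every tree decomposition; so some bag has ≥ 4 vertices and tw(G) ≥ 3. The upper and lower bounds meet at 3, so that is the treewidth.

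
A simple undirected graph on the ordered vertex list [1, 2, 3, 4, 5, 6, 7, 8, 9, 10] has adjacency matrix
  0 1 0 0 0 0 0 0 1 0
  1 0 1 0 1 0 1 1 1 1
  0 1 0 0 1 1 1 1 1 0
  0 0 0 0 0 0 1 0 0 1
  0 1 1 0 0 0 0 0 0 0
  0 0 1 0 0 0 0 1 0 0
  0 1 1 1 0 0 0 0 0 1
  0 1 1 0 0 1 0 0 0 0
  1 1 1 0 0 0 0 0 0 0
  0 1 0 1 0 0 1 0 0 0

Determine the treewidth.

A width-2 tree decomposition is:
Bags: B1 = {2, 3, 8}  B2 = {3, 6, 8}  B3 = {2, 3, 7}  B4 = {2, 3, 9}  B5 = {2, 7, 10}  B6 = {4, 7, 10}  B7 = {1, 2, 9}  B8 = {2, 3, 5}
Tree: B1–B2, B1–B3, B1–B4, B3–B5, B5–B6, B4–B7, B3–B8
Each bag holds 3 vertices, so the decomposition has width 2, which upper-bounds the treewidth. For the lower bound, the 3 vertices {1, 2, 9} are pairwise adjacent, and any tree decomposition puts a clique entirely inside one bag — forcing width ≥ 2. Combining the bounds, tw(G) = 2.

2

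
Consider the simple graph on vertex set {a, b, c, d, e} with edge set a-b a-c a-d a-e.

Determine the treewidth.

A width-1 tree decomposition is:
Bags: B1 = {a, b}  B2 = {a, e}  B3 = {a, c}  B4 = {a, d}
Tree: B1–B2, B2–B3, B1–B4
Every bag has size at most 2, so the width is 2 − 1 = 1 and tw(G) ≤ 1. Any graph with an edge has treewidth ≥ 1, and G has the edge b–a. Combining the bounds, tw(G) = 1.

1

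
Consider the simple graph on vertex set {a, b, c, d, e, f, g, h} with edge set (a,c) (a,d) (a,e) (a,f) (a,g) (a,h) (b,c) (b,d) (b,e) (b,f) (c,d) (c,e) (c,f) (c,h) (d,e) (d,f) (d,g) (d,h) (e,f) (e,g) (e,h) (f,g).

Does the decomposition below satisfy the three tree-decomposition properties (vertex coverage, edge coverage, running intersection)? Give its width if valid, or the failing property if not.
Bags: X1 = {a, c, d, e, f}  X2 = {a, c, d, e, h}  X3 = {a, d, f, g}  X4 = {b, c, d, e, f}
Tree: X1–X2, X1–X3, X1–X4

No — edge (e,g) lies in no bag.

A tree decomposition must satisfy three properties: every vertex lies in some bag; for every edge, both endpoints lie together in some bag; and for every vertex, the bags containing it form a connected subtree. Here edge (e,g) lies in no bag, so the decomposition is invalid.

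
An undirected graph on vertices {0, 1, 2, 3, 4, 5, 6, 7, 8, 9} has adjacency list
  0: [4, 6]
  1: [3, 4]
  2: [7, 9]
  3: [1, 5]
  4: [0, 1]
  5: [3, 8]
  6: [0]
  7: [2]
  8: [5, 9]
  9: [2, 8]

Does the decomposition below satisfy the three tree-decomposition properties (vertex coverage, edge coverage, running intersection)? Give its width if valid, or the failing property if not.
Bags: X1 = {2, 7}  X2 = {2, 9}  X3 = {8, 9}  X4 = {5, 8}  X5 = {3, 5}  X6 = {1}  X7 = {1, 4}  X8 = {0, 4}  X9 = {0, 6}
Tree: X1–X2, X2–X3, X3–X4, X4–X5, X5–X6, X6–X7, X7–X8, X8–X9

A tree decomposition must satisfy three properties: every vertex lies in some bag; for every edge, both endpoints lie together in some bag; and for every vertex, the bags containing it form a connected subtree. Here edge (3,1) lies in no bag, so the decomposition is invalid.

No — edge (3,1) lies in no bag.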